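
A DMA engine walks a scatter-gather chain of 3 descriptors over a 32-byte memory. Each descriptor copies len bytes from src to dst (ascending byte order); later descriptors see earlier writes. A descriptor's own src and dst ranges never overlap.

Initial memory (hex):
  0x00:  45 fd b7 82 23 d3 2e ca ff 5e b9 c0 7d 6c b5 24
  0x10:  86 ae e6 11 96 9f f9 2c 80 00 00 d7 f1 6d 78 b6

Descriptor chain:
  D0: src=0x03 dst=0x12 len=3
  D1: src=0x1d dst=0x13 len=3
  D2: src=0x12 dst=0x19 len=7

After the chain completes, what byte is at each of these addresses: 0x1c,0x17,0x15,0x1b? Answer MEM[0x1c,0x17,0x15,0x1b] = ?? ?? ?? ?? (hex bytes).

#0 dst[0x12+3] := {0x82,0x23,0xd3}
#1 dst[0x13+3] := {0x6d,0x78,0xb6}
#2 dst[0x19+7] := {0x82,0x6d,0x78,0xb6,0xf9,0x2c,0x80}
query mem[0x1c]=0xb6, mem[0x17]=0x2c, mem[0x15]=0xb6, mem[0x1b]=0x78

MEM[0x1c,0x17,0x15,0x1b] = b6 2c b6 78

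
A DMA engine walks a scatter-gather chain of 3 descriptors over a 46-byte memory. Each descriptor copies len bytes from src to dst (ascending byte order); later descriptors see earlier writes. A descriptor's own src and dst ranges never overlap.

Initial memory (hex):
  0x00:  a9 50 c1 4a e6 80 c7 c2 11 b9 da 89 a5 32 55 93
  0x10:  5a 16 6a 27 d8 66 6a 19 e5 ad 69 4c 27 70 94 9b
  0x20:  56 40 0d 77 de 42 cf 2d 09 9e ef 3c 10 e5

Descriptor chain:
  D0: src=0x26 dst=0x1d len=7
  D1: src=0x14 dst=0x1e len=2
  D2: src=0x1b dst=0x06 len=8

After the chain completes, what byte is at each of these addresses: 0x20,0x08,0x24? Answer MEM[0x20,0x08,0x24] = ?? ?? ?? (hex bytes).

  after D0: wrote 7B at 0x1d = cf2d099eef3c10
  after D1: wrote 2B at 0x1e = d866
  after D2: wrote 8B at 0x06 = 4c27cfd8669eef3c
query mem[0x20]=0x9e, mem[0x08]=0xcf, mem[0x24]=0xde

MEM[0x20,0x08,0x24] = 9e cf de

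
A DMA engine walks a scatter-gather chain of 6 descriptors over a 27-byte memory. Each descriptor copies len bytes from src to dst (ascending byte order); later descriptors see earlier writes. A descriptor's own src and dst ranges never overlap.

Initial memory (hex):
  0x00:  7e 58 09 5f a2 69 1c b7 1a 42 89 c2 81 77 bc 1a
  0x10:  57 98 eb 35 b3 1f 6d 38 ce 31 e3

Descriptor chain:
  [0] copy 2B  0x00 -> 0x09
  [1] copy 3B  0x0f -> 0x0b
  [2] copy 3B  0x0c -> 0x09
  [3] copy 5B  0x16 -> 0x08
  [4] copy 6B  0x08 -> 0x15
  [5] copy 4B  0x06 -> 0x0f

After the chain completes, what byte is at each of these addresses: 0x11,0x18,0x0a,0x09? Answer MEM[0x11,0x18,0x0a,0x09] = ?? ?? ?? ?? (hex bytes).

#0 dst[0x09+2] := {0x7e,0x58}
#1 dst[0x0b+3] := {0x1a,0x57,0x98}
#2 dst[0x09+3] := {0x57,0x98,0xbc}
#3 dst[0x08+5] := {0x6d,0x38,0xce,0x31,0xe3}
#4 dst[0x15+6] := {0x6d,0x38,0xce,0x31,0xe3,0x98}
#5 dst[0x0f+4] := {0x1c,0xb7,0x6d,0x38}
query mem[0x11]=0x6d, mem[0x18]=0x31, mem[0x0a]=0xce, mem[0x09]=0x38

MEM[0x11,0x18,0x0a,0x09] = 6d 31 ce 38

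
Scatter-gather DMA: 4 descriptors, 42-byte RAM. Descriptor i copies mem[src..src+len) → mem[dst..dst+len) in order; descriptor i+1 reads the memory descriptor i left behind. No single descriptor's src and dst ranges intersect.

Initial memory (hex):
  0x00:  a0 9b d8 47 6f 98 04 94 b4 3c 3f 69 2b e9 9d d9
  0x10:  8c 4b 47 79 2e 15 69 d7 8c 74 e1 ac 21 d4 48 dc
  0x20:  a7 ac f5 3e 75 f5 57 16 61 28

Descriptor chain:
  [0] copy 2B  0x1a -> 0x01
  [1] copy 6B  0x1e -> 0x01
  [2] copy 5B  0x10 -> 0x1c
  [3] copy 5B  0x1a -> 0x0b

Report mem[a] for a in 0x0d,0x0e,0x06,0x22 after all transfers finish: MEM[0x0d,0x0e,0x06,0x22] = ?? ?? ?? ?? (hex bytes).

MEM[0x0d,0x0e,0x06,0x22] = 8c 4b 3e f5

[0] 0x1a->0x01 len=2 : e1 ac
[1] 0x1e->0x01 len=6 : 48 dc a7 ac f5 3e
[2] 0x10->0x1c len=5 : 8c 4b 47 79 2e
[3] 0x1a->0x0b len=5 : e1 ac 8c 4b 47
query mem[0x0d]=0x8c, mem[0x0e]=0x4b, mem[0x06]=0x3e, mem[0x22]=0xf5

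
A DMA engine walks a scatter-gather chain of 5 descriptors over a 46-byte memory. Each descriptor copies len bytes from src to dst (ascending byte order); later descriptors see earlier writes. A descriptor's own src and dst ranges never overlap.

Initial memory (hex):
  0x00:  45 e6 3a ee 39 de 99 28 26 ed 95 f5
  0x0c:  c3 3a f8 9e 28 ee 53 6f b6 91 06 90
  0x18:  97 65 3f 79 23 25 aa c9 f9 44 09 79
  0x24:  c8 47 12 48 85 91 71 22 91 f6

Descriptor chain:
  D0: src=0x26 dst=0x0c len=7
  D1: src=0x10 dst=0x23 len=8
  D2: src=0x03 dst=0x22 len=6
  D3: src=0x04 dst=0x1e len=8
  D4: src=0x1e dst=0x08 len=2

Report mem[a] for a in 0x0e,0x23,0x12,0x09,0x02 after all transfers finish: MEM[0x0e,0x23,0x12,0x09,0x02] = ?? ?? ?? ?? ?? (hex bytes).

  after D0: wrote 7B at 0x0c = 12488591712291
  after D1: wrote 8B at 0x23 = 7122916fb6910690
  after D2: wrote 6B at 0x22 = ee39de992826
  after D3: wrote 8B at 0x1e = 39de992826ed95f5
  after D4: wrote 2B at 0x08 = 39de
query mem[0x0e]=0x85, mem[0x23]=0xed, mem[0x12]=0x91, mem[0x09]=0xde, mem[0x02]=0x3a

MEM[0x0e,0x23,0x12,0x09,0x02] = 85 ed 91 de 3a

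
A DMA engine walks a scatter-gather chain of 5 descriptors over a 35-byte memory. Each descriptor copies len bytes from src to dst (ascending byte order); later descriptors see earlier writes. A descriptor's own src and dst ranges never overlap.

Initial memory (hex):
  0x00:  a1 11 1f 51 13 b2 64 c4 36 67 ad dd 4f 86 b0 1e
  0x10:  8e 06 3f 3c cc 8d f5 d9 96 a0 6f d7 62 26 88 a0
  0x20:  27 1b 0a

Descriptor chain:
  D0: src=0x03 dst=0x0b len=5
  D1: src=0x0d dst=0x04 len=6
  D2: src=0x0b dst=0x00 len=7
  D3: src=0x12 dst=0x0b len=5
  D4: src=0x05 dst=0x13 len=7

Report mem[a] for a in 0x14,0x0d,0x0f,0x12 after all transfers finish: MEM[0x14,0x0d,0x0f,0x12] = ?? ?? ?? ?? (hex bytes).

MEM[0x14,0x0d,0x0f,0x12] = 06 cc f5 3f

#0 dst[0x0b+5] := {0x51,0x13,0xb2,0x64,0xc4}
#1 dst[0x04+6] := {0xb2,0x64,0xc4,0x8e,0x06,0x3f}
#2 dst[0x00+7] := {0x51,0x13,0xb2,0x64,0xc4,0x8e,0x06}
#3 dst[0x0b+5] := {0x3f,0x3c,0xcc,0x8d,0xf5}
#4 dst[0x13+7] := {0x8e,0x06,0x8e,0x06,0x3f,0xad,0x3f}
query mem[0x14]=0x06, mem[0x0d]=0xcc, mem[0x0f]=0xf5, mem[0x12]=0x3f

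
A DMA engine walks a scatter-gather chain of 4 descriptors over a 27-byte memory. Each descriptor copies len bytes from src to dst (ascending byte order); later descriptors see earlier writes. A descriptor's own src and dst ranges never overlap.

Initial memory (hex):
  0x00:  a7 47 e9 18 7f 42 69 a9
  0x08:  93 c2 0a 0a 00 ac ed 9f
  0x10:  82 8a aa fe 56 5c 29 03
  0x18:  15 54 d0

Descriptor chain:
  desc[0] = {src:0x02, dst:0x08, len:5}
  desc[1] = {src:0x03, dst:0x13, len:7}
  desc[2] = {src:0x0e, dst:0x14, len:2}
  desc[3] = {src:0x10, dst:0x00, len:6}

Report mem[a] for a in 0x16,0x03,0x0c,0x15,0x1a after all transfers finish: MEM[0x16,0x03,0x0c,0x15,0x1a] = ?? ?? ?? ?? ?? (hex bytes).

MEM[0x16,0x03,0x0c,0x15,0x1a] = 69 18 69 9f d0

D0: mem[0x08..0x0c] <- [e9 18 7f 42 69]
D1: mem[0x13..0x19] <- [18 7f 42 69 a9 e9 18]
D2: mem[0x14..0x15] <- [ed 9f]
D3: mem[0x00..0x05] <- [82 8a aa 18 ed 9f]
query mem[0x16]=0x69, mem[0x03]=0x18, mem[0x0c]=0x69, mem[0x15]=0x9f, mem[0x1a]=0xd0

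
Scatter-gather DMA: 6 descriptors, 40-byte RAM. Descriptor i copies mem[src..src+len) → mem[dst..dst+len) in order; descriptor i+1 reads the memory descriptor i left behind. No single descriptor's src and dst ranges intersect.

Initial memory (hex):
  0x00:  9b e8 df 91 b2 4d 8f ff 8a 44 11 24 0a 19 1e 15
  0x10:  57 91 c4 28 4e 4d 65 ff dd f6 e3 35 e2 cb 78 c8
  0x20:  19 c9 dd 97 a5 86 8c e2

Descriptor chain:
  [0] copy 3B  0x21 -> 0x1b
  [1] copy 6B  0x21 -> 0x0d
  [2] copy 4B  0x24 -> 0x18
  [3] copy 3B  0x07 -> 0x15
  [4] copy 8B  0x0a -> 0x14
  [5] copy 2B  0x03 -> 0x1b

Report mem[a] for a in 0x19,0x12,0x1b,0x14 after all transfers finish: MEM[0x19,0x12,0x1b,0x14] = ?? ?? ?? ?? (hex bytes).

#0 dst[0x1b+3] := {0xc9,0xdd,0x97}
#1 dst[0x0d+6] := {0xc9,0xdd,0x97,0xa5,0x86,0x8c}
#2 dst[0x18+4] := {0xa5,0x86,0x8c,0xe2}
#3 dst[0x15+3] := {0xff,0x8a,0x44}
#4 dst[0x14+8] := {0x11,0x24,0x0a,0xc9,0xdd,0x97,0xa5,0x86}
#5 dst[0x1b+2] := {0x91,0xb2}
query mem[0x19]=0x97, mem[0x12]=0x8c, mem[0x1b]=0x91, mem[0x14]=0x11

MEM[0x19,0x12,0x1b,0x14] = 97 8c 91 11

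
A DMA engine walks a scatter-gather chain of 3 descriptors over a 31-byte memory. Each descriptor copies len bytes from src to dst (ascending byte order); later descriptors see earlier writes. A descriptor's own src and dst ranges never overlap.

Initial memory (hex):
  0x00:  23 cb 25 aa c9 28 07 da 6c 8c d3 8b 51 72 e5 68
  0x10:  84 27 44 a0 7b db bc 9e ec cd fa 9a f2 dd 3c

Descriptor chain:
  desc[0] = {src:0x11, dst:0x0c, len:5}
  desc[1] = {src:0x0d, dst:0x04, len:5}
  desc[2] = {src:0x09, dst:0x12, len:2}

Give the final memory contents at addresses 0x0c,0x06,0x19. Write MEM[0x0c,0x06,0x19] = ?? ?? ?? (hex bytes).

[0] 0x11->0x0c len=5 : 27 44 a0 7b db
[1] 0x0d->0x04 len=5 : 44 a0 7b db 27
[2] 0x09->0x12 len=2 : 8c d3
query mem[0x0c]=0x27, mem[0x06]=0x7b, mem[0x19]=0xcd

MEM[0x0c,0x06,0x19] = 27 7b cd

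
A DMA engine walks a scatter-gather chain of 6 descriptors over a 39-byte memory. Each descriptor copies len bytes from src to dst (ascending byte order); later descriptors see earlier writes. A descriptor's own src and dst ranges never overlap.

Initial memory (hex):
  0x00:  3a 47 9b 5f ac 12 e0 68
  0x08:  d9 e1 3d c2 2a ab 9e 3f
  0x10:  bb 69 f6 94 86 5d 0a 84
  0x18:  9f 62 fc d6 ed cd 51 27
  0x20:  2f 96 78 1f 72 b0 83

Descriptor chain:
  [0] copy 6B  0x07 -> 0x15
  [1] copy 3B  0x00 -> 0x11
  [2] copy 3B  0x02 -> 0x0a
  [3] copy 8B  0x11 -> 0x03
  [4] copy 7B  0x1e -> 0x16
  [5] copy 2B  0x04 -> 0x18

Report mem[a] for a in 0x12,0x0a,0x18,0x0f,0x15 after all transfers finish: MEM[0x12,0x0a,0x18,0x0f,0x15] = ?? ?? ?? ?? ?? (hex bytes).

D0: mem[0x15..0x1a] <- [68 d9 e1 3d c2 2a]
D1: mem[0x11..0x13] <- [3a 47 9b]
D2: mem[0x0a..0x0c] <- [9b 5f ac]
D3: mem[0x03..0x0a] <- [3a 47 9b 86 68 d9 e1 3d]
D4: mem[0x16..0x1c] <- [51 27 2f 96 78 1f 72]
D5: mem[0x18..0x19] <- [47 9b]
query mem[0x12]=0x47, mem[0x0a]=0x3d, mem[0x18]=0x47, mem[0x0f]=0x3f, mem[0x15]=0x68

MEM[0x12,0x0a,0x18,0x0f,0x15] = 47 3d 47 3f 68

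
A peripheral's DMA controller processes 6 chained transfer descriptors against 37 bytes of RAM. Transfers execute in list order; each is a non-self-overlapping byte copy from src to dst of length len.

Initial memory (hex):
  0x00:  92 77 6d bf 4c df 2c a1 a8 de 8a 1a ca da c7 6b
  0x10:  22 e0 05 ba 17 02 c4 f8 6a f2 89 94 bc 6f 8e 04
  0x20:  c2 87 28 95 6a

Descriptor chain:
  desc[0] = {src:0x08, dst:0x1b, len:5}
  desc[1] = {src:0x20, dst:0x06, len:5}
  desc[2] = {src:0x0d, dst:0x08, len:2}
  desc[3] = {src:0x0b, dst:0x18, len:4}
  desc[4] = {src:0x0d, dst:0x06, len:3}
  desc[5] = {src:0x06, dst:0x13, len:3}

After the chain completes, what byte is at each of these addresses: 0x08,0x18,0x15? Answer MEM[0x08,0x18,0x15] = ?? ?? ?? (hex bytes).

[0] 0x08->0x1b len=5 : a8 de 8a 1a ca
[1] 0x20->0x06 len=5 : c2 87 28 95 6a
[2] 0x0d->0x08 len=2 : da c7
[3] 0x0b->0x18 len=4 : 1a ca da c7
[4] 0x0d->0x06 len=3 : da c7 6b
[5] 0x06->0x13 len=3 : da c7 6b
query mem[0x08]=0x6b, mem[0x18]=0x1a, mem[0x15]=0x6b

MEM[0x08,0x18,0x15] = 6b 1a 6b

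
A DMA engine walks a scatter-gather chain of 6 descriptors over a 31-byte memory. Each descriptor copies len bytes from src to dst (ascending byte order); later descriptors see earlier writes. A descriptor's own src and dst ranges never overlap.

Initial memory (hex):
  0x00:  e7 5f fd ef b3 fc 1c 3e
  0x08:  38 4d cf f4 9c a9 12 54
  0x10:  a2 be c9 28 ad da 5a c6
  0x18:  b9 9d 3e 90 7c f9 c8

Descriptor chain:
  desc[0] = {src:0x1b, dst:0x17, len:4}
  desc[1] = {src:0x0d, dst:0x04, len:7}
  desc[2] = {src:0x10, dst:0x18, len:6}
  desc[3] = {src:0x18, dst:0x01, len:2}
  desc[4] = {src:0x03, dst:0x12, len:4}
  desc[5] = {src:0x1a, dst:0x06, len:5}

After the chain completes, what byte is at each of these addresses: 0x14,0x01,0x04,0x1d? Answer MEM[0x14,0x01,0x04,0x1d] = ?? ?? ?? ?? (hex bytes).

MEM[0x14,0x01,0x04,0x1d] = 12 a2 a9 da

  after D0: wrote 4B at 0x17 = 907cf9c8
  after D1: wrote 7B at 0x04 = a91254a2bec928
  after D2: wrote 6B at 0x18 = a2bec928adda
  after D3: wrote 2B at 0x01 = a2be
  after D4: wrote 4B at 0x12 = efa91254
  after D5: wrote 5B at 0x06 = c928addac8
query mem[0x14]=0x12, mem[0x01]=0xa2, mem[0x04]=0xa9, mem[0x1d]=0xda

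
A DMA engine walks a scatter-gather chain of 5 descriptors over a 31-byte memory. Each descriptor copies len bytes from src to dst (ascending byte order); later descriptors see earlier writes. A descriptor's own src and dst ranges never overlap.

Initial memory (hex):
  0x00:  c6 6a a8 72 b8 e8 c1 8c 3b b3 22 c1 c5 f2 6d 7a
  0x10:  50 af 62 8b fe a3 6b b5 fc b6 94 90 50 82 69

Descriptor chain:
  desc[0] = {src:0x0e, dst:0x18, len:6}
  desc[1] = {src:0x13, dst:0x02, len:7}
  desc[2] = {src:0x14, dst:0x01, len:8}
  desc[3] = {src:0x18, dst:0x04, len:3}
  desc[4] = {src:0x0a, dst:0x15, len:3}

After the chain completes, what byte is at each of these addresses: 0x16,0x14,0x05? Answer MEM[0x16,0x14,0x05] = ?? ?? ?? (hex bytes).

MEM[0x16,0x14,0x05] = c1 fe 7a

D0: mem[0x18..0x1d] <- [6d 7a 50 af 62 8b]
D1: mem[0x02..0x08] <- [8b fe a3 6b b5 6d 7a]
D2: mem[0x01..0x08] <- [fe a3 6b b5 6d 7a 50 af]
D3: mem[0x04..0x06] <- [6d 7a 50]
D4: mem[0x15..0x17] <- [22 c1 c5]
query mem[0x16]=0xc1, mem[0x14]=0xfe, mem[0x05]=0x7a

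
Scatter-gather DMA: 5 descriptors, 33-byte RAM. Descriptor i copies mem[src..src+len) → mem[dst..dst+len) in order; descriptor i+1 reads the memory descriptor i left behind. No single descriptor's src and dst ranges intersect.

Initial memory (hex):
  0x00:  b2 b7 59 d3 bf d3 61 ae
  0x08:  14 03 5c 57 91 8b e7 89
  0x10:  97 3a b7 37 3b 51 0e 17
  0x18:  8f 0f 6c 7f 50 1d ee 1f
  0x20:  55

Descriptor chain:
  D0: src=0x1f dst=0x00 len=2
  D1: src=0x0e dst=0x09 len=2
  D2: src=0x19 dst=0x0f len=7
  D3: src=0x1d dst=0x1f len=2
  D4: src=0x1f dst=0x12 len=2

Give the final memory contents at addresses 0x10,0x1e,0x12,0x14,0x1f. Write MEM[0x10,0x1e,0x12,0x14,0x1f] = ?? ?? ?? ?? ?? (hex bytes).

MEM[0x10,0x1e,0x12,0x14,0x1f] = 6c ee 1d ee 1d

D0: mem[0x00..0x01] <- [1f 55]
D1: mem[0x09..0x0a] <- [e7 89]
D2: mem[0x0f..0x15] <- [0f 6c 7f 50 1d ee 1f]
D3: mem[0x1f..0x20] <- [1d ee]
D4: mem[0x12..0x13] <- [1d ee]
query mem[0x10]=0x6c, mem[0x1e]=0xee, mem[0x12]=0x1d, mem[0x14]=0xee, mem[0x1f]=0x1d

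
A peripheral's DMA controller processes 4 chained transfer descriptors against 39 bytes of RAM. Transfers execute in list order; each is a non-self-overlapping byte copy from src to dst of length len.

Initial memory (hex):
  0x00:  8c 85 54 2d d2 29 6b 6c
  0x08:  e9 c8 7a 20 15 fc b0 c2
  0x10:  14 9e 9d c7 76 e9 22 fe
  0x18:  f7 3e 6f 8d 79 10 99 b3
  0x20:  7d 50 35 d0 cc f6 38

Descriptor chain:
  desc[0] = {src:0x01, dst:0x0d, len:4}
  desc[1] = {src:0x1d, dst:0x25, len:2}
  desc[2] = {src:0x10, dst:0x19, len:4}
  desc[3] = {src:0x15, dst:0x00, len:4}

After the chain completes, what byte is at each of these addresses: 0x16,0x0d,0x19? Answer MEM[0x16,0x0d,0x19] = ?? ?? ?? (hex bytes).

MEM[0x16,0x0d,0x19] = 22 85 d2

[0] 0x01->0x0d len=4 : 85 54 2d d2
[1] 0x1d->0x25 len=2 : 10 99
[2] 0x10->0x19 len=4 : d2 9e 9d c7
[3] 0x15->0x00 len=4 : e9 22 fe f7
query mem[0x16]=0x22, mem[0x0d]=0x85, mem[0x19]=0xd2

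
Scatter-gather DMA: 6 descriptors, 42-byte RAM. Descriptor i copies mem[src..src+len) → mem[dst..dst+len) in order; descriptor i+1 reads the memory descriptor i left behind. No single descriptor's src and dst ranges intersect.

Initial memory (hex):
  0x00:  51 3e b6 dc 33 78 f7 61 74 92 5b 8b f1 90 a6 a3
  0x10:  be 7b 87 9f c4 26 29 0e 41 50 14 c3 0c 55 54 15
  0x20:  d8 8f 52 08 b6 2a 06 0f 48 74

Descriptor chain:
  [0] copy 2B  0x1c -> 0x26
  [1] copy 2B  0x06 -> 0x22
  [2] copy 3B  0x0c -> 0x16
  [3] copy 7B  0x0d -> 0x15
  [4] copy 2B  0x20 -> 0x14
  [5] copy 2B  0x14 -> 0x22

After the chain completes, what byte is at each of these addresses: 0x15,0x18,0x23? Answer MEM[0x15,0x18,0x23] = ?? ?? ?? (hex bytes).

#0 dst[0x26+2] := {0x0c,0x55}
#1 dst[0x22+2] := {0xf7,0x61}
#2 dst[0x16+3] := {0xf1,0x90,0xa6}
#3 dst[0x15+7] := {0x90,0xa6,0xa3,0xbe,0x7b,0x87,0x9f}
#4 dst[0x14+2] := {0xd8,0x8f}
#5 dst[0x22+2] := {0xd8,0x8f}
query mem[0x15]=0x8f, mem[0x18]=0xbe, mem[0x23]=0x8f

MEM[0x15,0x18,0x23] = 8f be 8f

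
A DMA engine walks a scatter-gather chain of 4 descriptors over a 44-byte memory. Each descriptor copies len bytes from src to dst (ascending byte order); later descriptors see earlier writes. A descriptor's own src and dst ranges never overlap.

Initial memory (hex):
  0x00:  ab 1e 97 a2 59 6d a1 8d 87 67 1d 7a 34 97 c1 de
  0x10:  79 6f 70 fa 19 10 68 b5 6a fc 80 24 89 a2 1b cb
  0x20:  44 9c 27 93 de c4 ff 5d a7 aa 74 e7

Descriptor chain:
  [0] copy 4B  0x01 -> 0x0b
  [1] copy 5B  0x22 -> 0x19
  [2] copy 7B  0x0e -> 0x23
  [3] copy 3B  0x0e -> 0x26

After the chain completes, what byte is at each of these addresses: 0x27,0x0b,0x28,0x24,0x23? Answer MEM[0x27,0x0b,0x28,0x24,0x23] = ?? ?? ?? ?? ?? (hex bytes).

  after D0: wrote 4B at 0x0b = 1e97a259
  after D1: wrote 5B at 0x19 = 2793dec4ff
  after D2: wrote 7B at 0x23 = 59de796f70fa19
  after D3: wrote 3B at 0x26 = 59de79
query mem[0x27]=0xde, mem[0x0b]=0x1e, mem[0x28]=0x79, mem[0x24]=0xde, mem[0x23]=0x59

MEM[0x27,0x0b,0x28,0x24,0x23] = de 1e 79 de 59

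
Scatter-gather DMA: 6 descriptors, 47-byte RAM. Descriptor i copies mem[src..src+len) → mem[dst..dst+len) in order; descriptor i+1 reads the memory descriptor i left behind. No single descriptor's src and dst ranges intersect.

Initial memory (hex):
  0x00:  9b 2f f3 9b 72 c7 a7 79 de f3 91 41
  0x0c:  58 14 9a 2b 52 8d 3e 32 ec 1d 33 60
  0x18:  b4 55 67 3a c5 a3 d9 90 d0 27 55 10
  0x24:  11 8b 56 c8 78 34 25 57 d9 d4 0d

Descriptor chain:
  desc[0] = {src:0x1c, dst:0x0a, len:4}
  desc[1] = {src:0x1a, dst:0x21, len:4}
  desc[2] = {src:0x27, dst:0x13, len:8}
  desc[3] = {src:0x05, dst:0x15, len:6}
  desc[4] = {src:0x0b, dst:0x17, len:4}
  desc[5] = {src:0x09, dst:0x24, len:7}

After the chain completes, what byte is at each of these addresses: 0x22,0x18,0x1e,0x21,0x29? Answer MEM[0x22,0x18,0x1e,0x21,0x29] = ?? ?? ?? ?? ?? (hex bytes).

D0: mem[0x0a..0x0d] <- [c5 a3 d9 90]
D1: mem[0x21..0x24] <- [67 3a c5 a3]
D2: mem[0x13..0x1a] <- [c8 78 34 25 57 d9 d4 0d]
D3: mem[0x15..0x1a] <- [c7 a7 79 de f3 c5]
D4: mem[0x17..0x1a] <- [a3 d9 90 9a]
D5: mem[0x24..0x2a] <- [f3 c5 a3 d9 90 9a 2b]
query mem[0x22]=0x3a, mem[0x18]=0xd9, mem[0x1e]=0xd9, mem[0x21]=0x67, mem[0x29]=0x9a

MEM[0x22,0x18,0x1e,0x21,0x29] = 3a d9 d9 67 9a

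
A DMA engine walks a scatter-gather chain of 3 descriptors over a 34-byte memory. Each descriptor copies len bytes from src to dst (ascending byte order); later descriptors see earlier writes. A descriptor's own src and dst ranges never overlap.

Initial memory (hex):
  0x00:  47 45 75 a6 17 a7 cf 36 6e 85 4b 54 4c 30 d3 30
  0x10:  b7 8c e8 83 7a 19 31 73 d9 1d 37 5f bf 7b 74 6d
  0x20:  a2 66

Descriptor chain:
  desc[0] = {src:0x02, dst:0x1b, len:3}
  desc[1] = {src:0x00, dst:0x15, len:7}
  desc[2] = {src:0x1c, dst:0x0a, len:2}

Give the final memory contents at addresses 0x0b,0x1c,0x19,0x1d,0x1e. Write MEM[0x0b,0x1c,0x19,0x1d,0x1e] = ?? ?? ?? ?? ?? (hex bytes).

D0: mem[0x1b..0x1d] <- [75 a6 17]
D1: mem[0x15..0x1b] <- [47 45 75 a6 17 a7 cf]
D2: mem[0x0a..0x0b] <- [a6 17]
query mem[0x0b]=0x17, mem[0x1c]=0xa6, mem[0x19]=0x17, mem[0x1d]=0x17, mem[0x1e]=0x74

MEM[0x0b,0x1c,0x19,0x1d,0x1e] = 17 a6 17 17 74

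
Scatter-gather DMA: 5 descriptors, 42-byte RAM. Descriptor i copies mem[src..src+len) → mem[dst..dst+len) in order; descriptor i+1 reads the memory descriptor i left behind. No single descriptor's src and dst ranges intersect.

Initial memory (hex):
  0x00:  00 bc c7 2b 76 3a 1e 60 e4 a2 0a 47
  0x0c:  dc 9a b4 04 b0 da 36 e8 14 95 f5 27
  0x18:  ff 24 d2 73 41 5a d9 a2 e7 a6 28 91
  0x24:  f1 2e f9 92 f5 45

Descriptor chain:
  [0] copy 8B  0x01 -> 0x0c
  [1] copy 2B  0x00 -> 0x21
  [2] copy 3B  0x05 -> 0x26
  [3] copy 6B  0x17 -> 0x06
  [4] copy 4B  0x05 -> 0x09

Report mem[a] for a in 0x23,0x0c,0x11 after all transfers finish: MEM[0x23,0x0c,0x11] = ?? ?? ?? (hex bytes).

MEM[0x23,0x0c,0x11] = 91 24 1e

D0: mem[0x0c..0x13] <- [bc c7 2b 76 3a 1e 60 e4]
D1: mem[0x21..0x22] <- [00 bc]
D2: mem[0x26..0x28] <- [3a 1e 60]
D3: mem[0x06..0x0b] <- [27 ff 24 d2 73 41]
D4: mem[0x09..0x0c] <- [3a 27 ff 24]
query mem[0x23]=0x91, mem[0x0c]=0x24, mem[0x11]=0x1e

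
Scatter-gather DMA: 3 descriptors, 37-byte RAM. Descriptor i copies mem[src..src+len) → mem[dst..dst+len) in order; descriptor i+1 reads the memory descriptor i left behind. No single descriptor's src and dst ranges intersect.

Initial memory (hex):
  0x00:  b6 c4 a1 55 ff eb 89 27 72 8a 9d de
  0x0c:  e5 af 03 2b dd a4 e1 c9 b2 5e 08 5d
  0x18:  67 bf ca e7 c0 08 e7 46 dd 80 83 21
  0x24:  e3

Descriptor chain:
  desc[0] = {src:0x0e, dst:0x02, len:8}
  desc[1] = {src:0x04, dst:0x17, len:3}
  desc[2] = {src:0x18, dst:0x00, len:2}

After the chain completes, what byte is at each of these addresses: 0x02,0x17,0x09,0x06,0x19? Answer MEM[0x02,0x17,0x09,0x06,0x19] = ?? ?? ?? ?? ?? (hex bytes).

MEM[0x02,0x17,0x09,0x06,0x19] = 03 dd 5e e1 e1

#0 dst[0x02+8] := {0x03,0x2b,0xdd,0xa4,0xe1,0xc9,0xb2,0x5e}
#1 dst[0x17+3] := {0xdd,0xa4,0xe1}
#2 dst[0x00+2] := {0xa4,0xe1}
query mem[0x02]=0x03, mem[0x17]=0xdd, mem[0x09]=0x5e, mem[0x06]=0xe1, mem[0x19]=0xe1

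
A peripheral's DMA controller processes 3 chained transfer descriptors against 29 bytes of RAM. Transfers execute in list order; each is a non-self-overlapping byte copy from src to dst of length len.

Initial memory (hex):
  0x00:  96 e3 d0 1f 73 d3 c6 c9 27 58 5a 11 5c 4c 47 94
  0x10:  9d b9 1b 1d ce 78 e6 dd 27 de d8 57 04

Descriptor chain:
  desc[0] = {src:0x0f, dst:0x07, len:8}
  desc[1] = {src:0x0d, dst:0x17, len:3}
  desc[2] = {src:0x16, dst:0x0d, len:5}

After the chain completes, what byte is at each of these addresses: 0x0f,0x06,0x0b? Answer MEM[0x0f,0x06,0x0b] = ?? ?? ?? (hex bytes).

MEM[0x0f,0x06,0x0b] = e6 c6 1d

#0 dst[0x07+8] := {0x94,0x9d,0xb9,0x1b,0x1d,0xce,0x78,0xe6}
#1 dst[0x17+3] := {0x78,0xe6,0x94}
#2 dst[0x0d+5] := {0xe6,0x78,0xe6,0x94,0xd8}
query mem[0x0f]=0xe6, mem[0x06]=0xc6, mem[0x0b]=0x1d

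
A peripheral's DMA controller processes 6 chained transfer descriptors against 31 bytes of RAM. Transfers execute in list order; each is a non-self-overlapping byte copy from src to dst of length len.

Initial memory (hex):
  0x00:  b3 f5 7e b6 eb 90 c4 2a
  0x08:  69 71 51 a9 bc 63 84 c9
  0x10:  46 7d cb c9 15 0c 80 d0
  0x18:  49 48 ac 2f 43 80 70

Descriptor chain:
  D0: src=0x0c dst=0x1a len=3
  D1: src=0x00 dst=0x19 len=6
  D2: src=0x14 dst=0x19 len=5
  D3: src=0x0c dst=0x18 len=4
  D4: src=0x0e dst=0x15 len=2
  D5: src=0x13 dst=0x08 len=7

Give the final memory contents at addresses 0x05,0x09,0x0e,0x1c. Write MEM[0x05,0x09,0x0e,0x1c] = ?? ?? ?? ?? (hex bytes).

MEM[0x05,0x09,0x0e,0x1c] = 90 15 63 d0

#0 dst[0x1a+3] := {0xbc,0x63,0x84}
#1 dst[0x19+6] := {0xb3,0xf5,0x7e,0xb6,0xeb,0x90}
#2 dst[0x19+5] := {0x15,0x0c,0x80,0xd0,0x49}
#3 dst[0x18+4] := {0xbc,0x63,0x84,0xc9}
#4 dst[0x15+2] := {0x84,0xc9}
#5 dst[0x08+7] := {0xc9,0x15,0x84,0xc9,0xd0,0xbc,0x63}
query mem[0x05]=0x90, mem[0x09]=0x15, mem[0x0e]=0x63, mem[0x1c]=0xd0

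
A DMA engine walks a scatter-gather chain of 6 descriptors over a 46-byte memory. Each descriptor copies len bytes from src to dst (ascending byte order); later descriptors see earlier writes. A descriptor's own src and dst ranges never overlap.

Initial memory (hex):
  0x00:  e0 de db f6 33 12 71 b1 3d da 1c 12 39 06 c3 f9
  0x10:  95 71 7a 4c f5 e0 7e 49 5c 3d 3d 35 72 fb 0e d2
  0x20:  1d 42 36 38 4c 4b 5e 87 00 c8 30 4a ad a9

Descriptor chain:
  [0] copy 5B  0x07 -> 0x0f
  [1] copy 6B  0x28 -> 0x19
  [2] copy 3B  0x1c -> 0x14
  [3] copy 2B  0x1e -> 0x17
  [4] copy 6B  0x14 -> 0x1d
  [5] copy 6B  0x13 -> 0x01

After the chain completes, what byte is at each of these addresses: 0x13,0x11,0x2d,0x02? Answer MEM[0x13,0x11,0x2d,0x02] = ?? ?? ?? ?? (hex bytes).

MEM[0x13,0x11,0x2d,0x02] = 12 da a9 4a

D0: mem[0x0f..0x13] <- [b1 3d da 1c 12]
D1: mem[0x19..0x1e] <- [00 c8 30 4a ad a9]
D2: mem[0x14..0x16] <- [4a ad a9]
D3: mem[0x17..0x18] <- [a9 d2]
D4: mem[0x1d..0x22] <- [4a ad a9 a9 d2 00]
D5: mem[0x01..0x06] <- [12 4a ad a9 a9 d2]
query mem[0x13]=0x12, mem[0x11]=0xda, mem[0x2d]=0xa9, mem[0x02]=0x4a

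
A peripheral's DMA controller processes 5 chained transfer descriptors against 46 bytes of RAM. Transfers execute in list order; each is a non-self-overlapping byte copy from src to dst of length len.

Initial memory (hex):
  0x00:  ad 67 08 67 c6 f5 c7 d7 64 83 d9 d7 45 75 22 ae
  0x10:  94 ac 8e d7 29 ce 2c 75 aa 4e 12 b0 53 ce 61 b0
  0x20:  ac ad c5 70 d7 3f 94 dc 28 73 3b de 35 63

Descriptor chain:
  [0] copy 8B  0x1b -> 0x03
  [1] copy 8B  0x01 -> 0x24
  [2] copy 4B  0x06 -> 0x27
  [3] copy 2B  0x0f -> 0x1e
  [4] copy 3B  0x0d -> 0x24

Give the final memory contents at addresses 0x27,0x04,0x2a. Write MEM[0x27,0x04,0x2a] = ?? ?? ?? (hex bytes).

MEM[0x27,0x04,0x2a] = 61 53 ad

#0 dst[0x03+8] := {0xb0,0x53,0xce,0x61,0xb0,0xac,0xad,0xc5}
#1 dst[0x24+8] := {0x67,0x08,0xb0,0x53,0xce,0x61,0xb0,0xac}
#2 dst[0x27+4] := {0x61,0xb0,0xac,0xad}
#3 dst[0x1e+2] := {0xae,0x94}
#4 dst[0x24+3] := {0x75,0x22,0xae}
query mem[0x27]=0x61, mem[0x04]=0x53, mem[0x2a]=0xad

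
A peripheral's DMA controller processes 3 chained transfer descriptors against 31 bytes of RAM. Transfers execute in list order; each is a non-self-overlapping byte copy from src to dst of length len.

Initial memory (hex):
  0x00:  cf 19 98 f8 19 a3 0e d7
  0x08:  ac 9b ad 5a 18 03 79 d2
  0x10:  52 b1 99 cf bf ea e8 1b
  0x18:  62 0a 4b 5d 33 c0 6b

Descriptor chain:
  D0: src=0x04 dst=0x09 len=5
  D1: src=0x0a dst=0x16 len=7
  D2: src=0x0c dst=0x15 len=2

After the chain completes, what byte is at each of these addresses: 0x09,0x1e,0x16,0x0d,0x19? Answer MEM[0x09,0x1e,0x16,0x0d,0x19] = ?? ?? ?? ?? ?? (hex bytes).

MEM[0x09,0x1e,0x16,0x0d,0x19] = 19 6b ac ac ac

[0] 0x04->0x09 len=5 : 19 a3 0e d7 ac
[1] 0x0a->0x16 len=7 : a3 0e d7 ac 79 d2 52
[2] 0x0c->0x15 len=2 : d7 ac
query mem[0x09]=0x19, mem[0x1e]=0x6b, mem[0x16]=0xac, mem[0x0d]=0xac, mem[0x19]=0xac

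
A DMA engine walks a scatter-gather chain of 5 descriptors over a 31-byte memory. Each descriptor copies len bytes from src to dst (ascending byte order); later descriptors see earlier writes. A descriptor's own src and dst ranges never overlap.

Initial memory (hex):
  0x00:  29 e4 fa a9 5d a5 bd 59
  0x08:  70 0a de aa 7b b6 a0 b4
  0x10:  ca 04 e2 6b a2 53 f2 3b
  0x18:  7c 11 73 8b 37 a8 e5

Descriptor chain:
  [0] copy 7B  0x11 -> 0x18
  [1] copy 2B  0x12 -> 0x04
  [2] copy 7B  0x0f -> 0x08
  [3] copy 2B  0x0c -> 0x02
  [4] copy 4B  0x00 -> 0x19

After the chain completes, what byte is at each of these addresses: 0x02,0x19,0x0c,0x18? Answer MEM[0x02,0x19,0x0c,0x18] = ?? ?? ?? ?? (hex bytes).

D0: mem[0x18..0x1e] <- [04 e2 6b a2 53 f2 3b]
D1: mem[0x04..0x05] <- [e2 6b]
D2: mem[0x08..0x0e] <- [b4 ca 04 e2 6b a2 53]
D3: mem[0x02..0x03] <- [6b a2]
D4: mem[0x19..0x1c] <- [29 e4 6b a2]
query mem[0x02]=0x6b, mem[0x19]=0x29, mem[0x0c]=0x6b, mem[0x18]=0x04

MEM[0x02,0x19,0x0c,0x18] = 6b 29 6b 04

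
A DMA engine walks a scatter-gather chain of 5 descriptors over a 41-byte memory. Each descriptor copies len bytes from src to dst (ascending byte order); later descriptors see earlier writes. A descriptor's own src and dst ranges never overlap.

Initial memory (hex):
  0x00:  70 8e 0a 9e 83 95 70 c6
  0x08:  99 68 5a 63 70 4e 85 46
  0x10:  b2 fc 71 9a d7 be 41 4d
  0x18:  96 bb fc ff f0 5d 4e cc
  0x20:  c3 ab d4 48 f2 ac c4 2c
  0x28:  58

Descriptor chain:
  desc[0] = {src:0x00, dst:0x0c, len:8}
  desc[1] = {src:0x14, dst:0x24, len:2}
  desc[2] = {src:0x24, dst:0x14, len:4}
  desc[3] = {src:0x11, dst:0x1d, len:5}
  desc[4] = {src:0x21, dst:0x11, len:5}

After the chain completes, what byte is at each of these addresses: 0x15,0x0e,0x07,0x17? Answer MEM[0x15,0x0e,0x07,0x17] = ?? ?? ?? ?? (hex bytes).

MEM[0x15,0x0e,0x07,0x17] = be 0a c6 2c

#0 dst[0x0c+8] := {0x70,0x8e,0x0a,0x9e,0x83,0x95,0x70,0xc6}
#1 dst[0x24+2] := {0xd7,0xbe}
#2 dst[0x14+4] := {0xd7,0xbe,0xc4,0x2c}
#3 dst[0x1d+5] := {0x95,0x70,0xc6,0xd7,0xbe}
#4 dst[0x11+5] := {0xbe,0xd4,0x48,0xd7,0xbe}
query mem[0x15]=0xbe, mem[0x0e]=0x0a, mem[0x07]=0xc6, mem[0x17]=0x2c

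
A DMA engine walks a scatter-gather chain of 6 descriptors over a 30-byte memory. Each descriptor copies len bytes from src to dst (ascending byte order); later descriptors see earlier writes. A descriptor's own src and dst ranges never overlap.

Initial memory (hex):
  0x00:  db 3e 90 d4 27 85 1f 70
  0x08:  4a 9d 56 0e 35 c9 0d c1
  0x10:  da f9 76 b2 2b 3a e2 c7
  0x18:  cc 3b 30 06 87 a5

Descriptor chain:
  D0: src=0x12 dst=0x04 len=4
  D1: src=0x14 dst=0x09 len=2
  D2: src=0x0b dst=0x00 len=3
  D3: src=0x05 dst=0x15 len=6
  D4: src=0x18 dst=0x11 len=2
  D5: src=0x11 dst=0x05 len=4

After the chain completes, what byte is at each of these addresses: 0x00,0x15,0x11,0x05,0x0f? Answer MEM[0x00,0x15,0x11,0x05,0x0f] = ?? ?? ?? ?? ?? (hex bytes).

[0] 0x12->0x04 len=4 : 76 b2 2b 3a
[1] 0x14->0x09 len=2 : 2b 3a
[2] 0x0b->0x00 len=3 : 0e 35 c9
[3] 0x05->0x15 len=6 : b2 2b 3a 4a 2b 3a
[4] 0x18->0x11 len=2 : 4a 2b
[5] 0x11->0x05 len=4 : 4a 2b b2 2b
query mem[0x00]=0x0e, mem[0x15]=0xb2, mem[0x11]=0x4a, mem[0x05]=0x4a, mem[0x0f]=0xc1

MEM[0x00,0x15,0x11,0x05,0x0f] = 0e b2 4a 4a c1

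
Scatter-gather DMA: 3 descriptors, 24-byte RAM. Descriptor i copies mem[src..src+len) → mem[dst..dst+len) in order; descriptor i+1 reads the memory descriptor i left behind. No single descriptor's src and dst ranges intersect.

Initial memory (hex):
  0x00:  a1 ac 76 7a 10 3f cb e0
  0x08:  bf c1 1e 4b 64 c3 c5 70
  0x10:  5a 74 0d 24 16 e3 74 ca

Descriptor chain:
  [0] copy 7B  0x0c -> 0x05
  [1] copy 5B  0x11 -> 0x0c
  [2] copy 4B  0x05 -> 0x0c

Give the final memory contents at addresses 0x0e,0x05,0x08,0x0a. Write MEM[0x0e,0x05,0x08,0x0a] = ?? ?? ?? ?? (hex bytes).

D0: mem[0x05..0x0b] <- [64 c3 c5 70 5a 74 0d]
D1: mem[0x0c..0x10] <- [74 0d 24 16 e3]
D2: mem[0x0c..0x0f] <- [64 c3 c5 70]
query mem[0x0e]=0xc5, mem[0x05]=0x64, mem[0x08]=0x70, mem[0x0a]=0x74

MEM[0x0e,0x05,0x08,0x0a] = c5 64 70 74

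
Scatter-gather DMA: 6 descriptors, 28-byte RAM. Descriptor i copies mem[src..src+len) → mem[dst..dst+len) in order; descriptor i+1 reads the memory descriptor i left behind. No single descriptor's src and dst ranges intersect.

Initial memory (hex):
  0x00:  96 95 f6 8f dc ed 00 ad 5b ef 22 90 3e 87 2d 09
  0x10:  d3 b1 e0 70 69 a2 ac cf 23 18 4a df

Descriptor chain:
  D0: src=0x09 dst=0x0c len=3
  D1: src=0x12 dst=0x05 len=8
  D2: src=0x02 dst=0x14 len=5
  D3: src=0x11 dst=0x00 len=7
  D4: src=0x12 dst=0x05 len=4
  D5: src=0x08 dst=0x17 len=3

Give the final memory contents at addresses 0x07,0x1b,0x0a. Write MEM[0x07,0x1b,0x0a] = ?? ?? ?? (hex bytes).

  after D0: wrote 3B at 0x0c = ef2290
  after D1: wrote 8B at 0x05 = e07069a2accf2318
  after D2: wrote 5B at 0x14 = f68fdce070
  after D3: wrote 7B at 0x00 = b1e070f68fdce0
  after D4: wrote 4B at 0x05 = e070f68f
  after D5: wrote 3B at 0x17 = 8faccf
query mem[0x07]=0xf6, mem[0x1b]=0xdf, mem[0x0a]=0xcf

MEM[0x07,0x1b,0x0a] = f6 df cf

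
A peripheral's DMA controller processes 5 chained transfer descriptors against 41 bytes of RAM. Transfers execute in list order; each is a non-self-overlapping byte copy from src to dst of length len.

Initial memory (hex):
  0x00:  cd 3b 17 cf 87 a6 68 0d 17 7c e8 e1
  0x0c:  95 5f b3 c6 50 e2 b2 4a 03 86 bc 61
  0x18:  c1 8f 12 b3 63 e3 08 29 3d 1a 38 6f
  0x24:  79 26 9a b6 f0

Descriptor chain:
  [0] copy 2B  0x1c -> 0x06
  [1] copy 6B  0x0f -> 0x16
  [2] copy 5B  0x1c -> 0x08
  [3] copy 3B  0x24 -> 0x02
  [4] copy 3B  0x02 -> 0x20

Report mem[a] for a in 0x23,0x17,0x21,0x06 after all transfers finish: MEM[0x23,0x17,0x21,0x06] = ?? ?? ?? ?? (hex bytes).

MEM[0x23,0x17,0x21,0x06] = 6f 50 26 63

[0] 0x1c->0x06 len=2 : 63 e3
[1] 0x0f->0x16 len=6 : c6 50 e2 b2 4a 03
[2] 0x1c->0x08 len=5 : 63 e3 08 29 3d
[3] 0x24->0x02 len=3 : 79 26 9a
[4] 0x02->0x20 len=3 : 79 26 9a
query mem[0x23]=0x6f, mem[0x17]=0x50, mem[0x21]=0x26, mem[0x06]=0x63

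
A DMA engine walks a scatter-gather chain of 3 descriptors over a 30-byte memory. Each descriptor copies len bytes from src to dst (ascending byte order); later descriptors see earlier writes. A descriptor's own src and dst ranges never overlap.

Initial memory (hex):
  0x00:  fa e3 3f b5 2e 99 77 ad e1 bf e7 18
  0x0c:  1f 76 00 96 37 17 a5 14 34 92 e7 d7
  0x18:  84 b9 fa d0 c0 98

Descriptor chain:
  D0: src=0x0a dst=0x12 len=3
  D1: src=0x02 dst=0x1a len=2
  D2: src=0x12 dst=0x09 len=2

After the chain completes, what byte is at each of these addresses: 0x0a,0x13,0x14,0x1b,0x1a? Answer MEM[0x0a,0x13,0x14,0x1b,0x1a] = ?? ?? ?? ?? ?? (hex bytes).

MEM[0x0a,0x13,0x14,0x1b,0x1a] = 18 18 1f b5 3f

D0: mem[0x12..0x14] <- [e7 18 1f]
D1: mem[0x1a..0x1b] <- [3f b5]
D2: mem[0x09..0x0a] <- [e7 18]
query mem[0x0a]=0x18, mem[0x13]=0x18, mem[0x14]=0x1f, mem[0x1b]=0xb5, mem[0x1a]=0x3f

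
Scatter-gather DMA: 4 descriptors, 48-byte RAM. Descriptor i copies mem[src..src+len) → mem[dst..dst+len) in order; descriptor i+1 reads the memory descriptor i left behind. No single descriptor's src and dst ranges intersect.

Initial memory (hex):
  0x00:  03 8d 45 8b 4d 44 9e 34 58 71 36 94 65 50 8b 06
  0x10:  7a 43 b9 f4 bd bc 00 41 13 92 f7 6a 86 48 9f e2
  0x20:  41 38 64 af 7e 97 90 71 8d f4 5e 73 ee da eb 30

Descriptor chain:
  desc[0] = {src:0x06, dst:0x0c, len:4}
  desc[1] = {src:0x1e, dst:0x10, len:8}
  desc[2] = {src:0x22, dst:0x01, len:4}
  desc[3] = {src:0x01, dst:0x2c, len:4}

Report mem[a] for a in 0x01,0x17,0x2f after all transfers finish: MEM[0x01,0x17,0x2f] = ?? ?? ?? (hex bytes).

MEM[0x01,0x17,0x2f] = 64 97 97

D0: mem[0x0c..0x0f] <- [9e 34 58 71]
D1: mem[0x10..0x17] <- [9f e2 41 38 64 af 7e 97]
D2: mem[0x01..0x04] <- [64 af 7e 97]
D3: mem[0x2c..0x2f] <- [64 af 7e 97]
query mem[0x01]=0x64, mem[0x17]=0x97, mem[0x2f]=0x97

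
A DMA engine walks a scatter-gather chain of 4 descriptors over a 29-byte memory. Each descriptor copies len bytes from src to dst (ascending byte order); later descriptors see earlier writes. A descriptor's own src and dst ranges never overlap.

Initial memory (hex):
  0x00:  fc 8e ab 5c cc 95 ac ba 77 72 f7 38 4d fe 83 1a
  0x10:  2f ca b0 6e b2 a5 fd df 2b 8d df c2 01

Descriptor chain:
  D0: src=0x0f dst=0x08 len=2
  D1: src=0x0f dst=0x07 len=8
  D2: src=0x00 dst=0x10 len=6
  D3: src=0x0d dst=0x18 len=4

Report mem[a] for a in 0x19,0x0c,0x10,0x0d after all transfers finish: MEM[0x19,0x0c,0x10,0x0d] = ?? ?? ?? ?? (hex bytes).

MEM[0x19,0x0c,0x10,0x0d] = fd b2 fc a5

#0 dst[0x08+2] := {0x1a,0x2f}
#1 dst[0x07+8] := {0x1a,0x2f,0xca,0xb0,0x6e,0xb2,0xa5,0xfd}
#2 dst[0x10+6] := {0xfc,0x8e,0xab,0x5c,0xcc,0x95}
#3 dst[0x18+4] := {0xa5,0xfd,0x1a,0xfc}
query mem[0x19]=0xfd, mem[0x0c]=0xb2, mem[0x10]=0xfc, mem[0x0d]=0xa5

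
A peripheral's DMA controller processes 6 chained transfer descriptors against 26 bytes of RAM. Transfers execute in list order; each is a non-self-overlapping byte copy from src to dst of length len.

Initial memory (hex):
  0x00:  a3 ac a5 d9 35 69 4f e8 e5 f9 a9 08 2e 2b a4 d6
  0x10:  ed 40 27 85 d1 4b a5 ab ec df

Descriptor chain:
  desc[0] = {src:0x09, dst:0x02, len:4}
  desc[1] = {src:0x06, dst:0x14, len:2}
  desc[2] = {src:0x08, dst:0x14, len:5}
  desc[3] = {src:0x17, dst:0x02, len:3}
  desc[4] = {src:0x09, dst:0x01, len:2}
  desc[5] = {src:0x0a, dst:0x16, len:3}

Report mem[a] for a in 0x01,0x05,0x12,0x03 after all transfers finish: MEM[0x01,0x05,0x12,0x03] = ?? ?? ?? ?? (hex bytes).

D0: mem[0x02..0x05] <- [f9 a9 08 2e]
D1: mem[0x14..0x15] <- [4f e8]
D2: mem[0x14..0x18] <- [e5 f9 a9 08 2e]
D3: mem[0x02..0x04] <- [08 2e df]
D4: mem[0x01..0x02] <- [f9 a9]
D5: mem[0x16..0x18] <- [a9 08 2e]
query mem[0x01]=0xf9, mem[0x05]=0x2e, mem[0x12]=0x27, mem[0x03]=0x2e

MEM[0x01,0x05,0x12,0x03] = f9 2e 27 2e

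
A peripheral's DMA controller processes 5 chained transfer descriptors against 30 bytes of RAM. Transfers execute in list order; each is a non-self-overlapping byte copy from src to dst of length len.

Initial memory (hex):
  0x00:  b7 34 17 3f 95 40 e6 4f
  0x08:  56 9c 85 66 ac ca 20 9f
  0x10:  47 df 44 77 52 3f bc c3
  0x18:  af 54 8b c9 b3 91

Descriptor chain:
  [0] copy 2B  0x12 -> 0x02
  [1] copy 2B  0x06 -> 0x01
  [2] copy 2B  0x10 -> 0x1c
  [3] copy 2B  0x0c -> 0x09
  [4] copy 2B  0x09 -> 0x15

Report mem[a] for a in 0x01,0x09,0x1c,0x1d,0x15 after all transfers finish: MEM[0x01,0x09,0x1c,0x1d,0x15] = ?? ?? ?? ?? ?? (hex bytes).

D0: mem[0x02..0x03] <- [44 77]
D1: mem[0x01..0x02] <- [e6 4f]
D2: mem[0x1c..0x1d] <- [47 df]
D3: mem[0x09..0x0a] <- [ac ca]
D4: mem[0x15..0x16] <- [ac ca]
query mem[0x01]=0xe6, mem[0x09]=0xac, mem[0x1c]=0x47, mem[0x1d]=0xdf, mem[0x15]=0xac

MEM[0x01,0x09,0x1c,0x1d,0x15] = e6 ac 47 df ac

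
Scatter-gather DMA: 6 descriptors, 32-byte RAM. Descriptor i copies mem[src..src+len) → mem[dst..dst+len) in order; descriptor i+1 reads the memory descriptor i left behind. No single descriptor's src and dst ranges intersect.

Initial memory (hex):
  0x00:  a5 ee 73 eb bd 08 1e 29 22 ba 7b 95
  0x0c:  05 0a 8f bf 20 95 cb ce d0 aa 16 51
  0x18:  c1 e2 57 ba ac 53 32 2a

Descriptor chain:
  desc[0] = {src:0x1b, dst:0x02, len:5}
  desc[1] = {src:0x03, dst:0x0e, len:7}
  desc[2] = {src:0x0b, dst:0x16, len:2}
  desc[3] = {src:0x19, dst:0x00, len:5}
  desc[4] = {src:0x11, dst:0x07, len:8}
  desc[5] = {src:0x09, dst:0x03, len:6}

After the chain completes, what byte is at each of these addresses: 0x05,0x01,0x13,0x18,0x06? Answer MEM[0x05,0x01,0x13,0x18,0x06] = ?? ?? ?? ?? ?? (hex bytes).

MEM[0x05,0x01,0x13,0x18,0x06] = aa 57 22 c1 95

  after D0: wrote 5B at 0x02 = baac53322a
  after D1: wrote 7B at 0x0e = ac53322a2922ba
  after D2: wrote 2B at 0x16 = 9505
  after D3: wrote 5B at 0x00 = e257baac53
  after D4: wrote 8B at 0x07 = 2a2922baaa9505c1
  after D5: wrote 6B at 0x03 = 22baaa9505c1
query mem[0x05]=0xaa, mem[0x01]=0x57, mem[0x13]=0x22, mem[0x18]=0xc1, mem[0x06]=0x95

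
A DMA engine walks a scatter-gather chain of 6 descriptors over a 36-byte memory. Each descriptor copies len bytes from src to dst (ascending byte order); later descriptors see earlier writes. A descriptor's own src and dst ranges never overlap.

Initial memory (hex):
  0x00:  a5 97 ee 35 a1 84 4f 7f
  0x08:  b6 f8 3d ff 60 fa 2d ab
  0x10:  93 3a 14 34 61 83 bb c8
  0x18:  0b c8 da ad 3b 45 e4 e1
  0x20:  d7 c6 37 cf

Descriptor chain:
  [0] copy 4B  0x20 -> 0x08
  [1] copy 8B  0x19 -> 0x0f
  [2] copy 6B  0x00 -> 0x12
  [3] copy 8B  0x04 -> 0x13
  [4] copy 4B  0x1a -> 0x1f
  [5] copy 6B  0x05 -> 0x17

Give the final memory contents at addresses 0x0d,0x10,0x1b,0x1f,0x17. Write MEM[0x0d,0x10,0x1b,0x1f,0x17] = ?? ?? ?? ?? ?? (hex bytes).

MEM[0x0d,0x10,0x1b,0x1f,0x17] = fa da c6 cf 84

D0: mem[0x08..0x0b] <- [d7 c6 37 cf]
D1: mem[0x0f..0x16] <- [c8 da ad 3b 45 e4 e1 d7]
D2: mem[0x12..0x17] <- [a5 97 ee 35 a1 84]
D3: mem[0x13..0x1a] <- [a1 84 4f 7f d7 c6 37 cf]
D4: mem[0x1f..0x22] <- [cf ad 3b 45]
D5: mem[0x17..0x1c] <- [84 4f 7f d7 c6 37]
query mem[0x0d]=0xfa, mem[0x10]=0xda, mem[0x1b]=0xc6, mem[0x1f]=0xcf, mem[0x17]=0x84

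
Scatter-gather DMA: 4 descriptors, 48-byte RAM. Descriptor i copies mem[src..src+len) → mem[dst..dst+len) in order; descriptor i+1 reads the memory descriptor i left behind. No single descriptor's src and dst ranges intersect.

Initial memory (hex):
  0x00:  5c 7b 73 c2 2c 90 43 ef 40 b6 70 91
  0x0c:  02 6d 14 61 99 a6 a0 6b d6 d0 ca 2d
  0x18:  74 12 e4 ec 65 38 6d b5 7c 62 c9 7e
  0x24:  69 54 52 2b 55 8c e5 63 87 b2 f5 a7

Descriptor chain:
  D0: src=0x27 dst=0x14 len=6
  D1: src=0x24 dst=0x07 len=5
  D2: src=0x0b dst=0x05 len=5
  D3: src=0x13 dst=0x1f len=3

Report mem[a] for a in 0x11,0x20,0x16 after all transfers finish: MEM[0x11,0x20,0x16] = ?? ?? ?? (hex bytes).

#0 dst[0x14+6] := {0x2b,0x55,0x8c,0xe5,0x63,0x87}
#1 dst[0x07+5] := {0x69,0x54,0x52,0x2b,0x55}
#2 dst[0x05+5] := {0x55,0x02,0x6d,0x14,0x61}
#3 dst[0x1f+3] := {0x6b,0x2b,0x55}
query mem[0x11]=0xa6, mem[0x20]=0x2b, mem[0x16]=0x8c

MEM[0x11,0x20,0x16] = a6 2b 8c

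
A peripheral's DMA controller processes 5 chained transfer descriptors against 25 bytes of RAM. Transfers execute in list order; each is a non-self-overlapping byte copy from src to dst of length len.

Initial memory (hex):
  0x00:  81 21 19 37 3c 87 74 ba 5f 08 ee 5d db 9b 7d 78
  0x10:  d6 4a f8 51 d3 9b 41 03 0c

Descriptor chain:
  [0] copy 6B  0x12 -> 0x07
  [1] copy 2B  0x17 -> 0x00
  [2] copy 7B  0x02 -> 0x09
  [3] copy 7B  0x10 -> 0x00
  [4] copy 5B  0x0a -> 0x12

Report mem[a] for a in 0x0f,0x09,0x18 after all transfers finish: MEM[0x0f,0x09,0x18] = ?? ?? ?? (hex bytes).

MEM[0x0f,0x09,0x18] = 51 19 0c

#0 dst[0x07+6] := {0xf8,0x51,0xd3,0x9b,0x41,0x03}
#1 dst[0x00+2] := {0x03,0x0c}
#2 dst[0x09+7] := {0x19,0x37,0x3c,0x87,0x74,0xf8,0x51}
#3 dst[0x00+7] := {0xd6,0x4a,0xf8,0x51,0xd3,0x9b,0x41}
#4 dst[0x12+5] := {0x37,0x3c,0x87,0x74,0xf8}
query mem[0x0f]=0x51, mem[0x09]=0x19, mem[0x18]=0x0c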